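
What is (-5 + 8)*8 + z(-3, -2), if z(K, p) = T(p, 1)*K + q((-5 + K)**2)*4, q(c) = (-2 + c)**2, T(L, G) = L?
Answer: 15406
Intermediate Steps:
z(K, p) = 4*(-2 + (-5 + K)**2)**2 + K*p (z(K, p) = p*K + (-2 + (-5 + K)**2)**2*4 = K*p + 4*(-2 + (-5 + K)**2)**2 = 4*(-2 + (-5 + K)**2)**2 + K*p)
(-5 + 8)*8 + z(-3, -2) = (-5 + 8)*8 + (4*(-2 + (-5 - 3)**2)**2 - 3*(-2)) = 3*8 + (4*(-2 + (-8)**2)**2 + 6) = 24 + (4*(-2 + 64)**2 + 6) = 24 + (4*62**2 + 6) = 24 + (4*3844 + 6) = 24 + (15376 + 6) = 24 + 15382 = 15406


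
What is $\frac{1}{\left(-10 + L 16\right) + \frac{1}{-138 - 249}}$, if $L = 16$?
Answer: $\frac{387}{95201} \approx 0.0040651$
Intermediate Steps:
$\frac{1}{\left(-10 + L 16\right) + \frac{1}{-138 - 249}} = \frac{1}{\left(-10 + 16 \cdot 16\right) + \frac{1}{-138 - 249}} = \frac{1}{\left(-10 + 256\right) + \frac{1}{-387}} = \frac{1}{246 - \frac{1}{387}} = \frac{1}{\frac{95201}{387}} = \frac{387}{95201}$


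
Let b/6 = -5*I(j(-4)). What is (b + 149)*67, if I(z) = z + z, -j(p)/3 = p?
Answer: -38257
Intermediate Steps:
j(p) = -3*p
I(z) = 2*z
b = -720 (b = 6*(-10*(-3*(-4))) = 6*(-10*12) = 6*(-5*24) = 6*(-120) = -720)
(b + 149)*67 = (-720 + 149)*67 = -571*67 = -38257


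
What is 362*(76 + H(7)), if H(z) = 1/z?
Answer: 192946/7 ≈ 27564.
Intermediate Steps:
362*(76 + H(7)) = 362*(76 + 1/7) = 362*(76 + ⅐) = 362*(533/7) = 192946/7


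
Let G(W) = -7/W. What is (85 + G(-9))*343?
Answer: 264796/9 ≈ 29422.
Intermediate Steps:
(85 + G(-9))*343 = (85 - 7/(-9))*343 = (85 - 7*(-⅑))*343 = (85 + 7/9)*343 = (772/9)*343 = 264796/9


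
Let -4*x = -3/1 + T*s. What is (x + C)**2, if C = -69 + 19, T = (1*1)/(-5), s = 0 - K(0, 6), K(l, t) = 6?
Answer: 982081/400 ≈ 2455.2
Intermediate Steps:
s = -6 (s = 0 - 1*6 = 0 - 6 = -6)
T = -1/5 (T = 1*(-1/5) = -1/5 ≈ -0.20000)
C = -50
x = 9/20 (x = -(-3/1 - 1/5*(-6))/4 = -(-3*1 + 6/5)/4 = -(-3 + 6/5)/4 = -1/4*(-9/5) = 9/20 ≈ 0.45000)
(x + C)**2 = (9/20 - 50)**2 = (-991/20)**2 = 982081/400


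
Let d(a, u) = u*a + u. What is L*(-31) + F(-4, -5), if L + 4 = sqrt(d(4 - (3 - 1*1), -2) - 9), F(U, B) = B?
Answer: 119 - 31*I*sqrt(15) ≈ 119.0 - 120.06*I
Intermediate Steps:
d(a, u) = u + a*u (d(a, u) = a*u + u = u + a*u)
L = -4 + I*sqrt(15) (L = -4 + sqrt(-2*(1 + (4 - (3 - 1*1))) - 9) = -4 + sqrt(-2*(1 + (4 - (3 - 1))) - 9) = -4 + sqrt(-2*(1 + (4 - 1*2)) - 9) = -4 + sqrt(-2*(1 + (4 - 2)) - 9) = -4 + sqrt(-2*(1 + 2) - 9) = -4 + sqrt(-2*3 - 9) = -4 + sqrt(-6 - 9) = -4 + sqrt(-15) = -4 + I*sqrt(15) ≈ -4.0 + 3.873*I)
L*(-31) + F(-4, -5) = (-4 + I*sqrt(15))*(-31) - 5 = (124 - 31*I*sqrt(15)) - 5 = 119 - 31*I*sqrt(15)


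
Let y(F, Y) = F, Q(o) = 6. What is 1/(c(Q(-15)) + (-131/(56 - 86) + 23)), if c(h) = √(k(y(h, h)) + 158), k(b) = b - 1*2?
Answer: 24630/528241 - 8100*√2/528241 ≈ 0.024941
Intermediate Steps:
k(b) = -2 + b (k(b) = b - 2 = -2 + b)
c(h) = √(156 + h) (c(h) = √((-2 + h) + 158) = √(156 + h))
1/(c(Q(-15)) + (-131/(56 - 86) + 23)) = 1/(√(156 + 6) + (-131/(56 - 86) + 23)) = 1/(√162 + (-131/(-30) + 23)) = 1/(9*√2 + (-131*(-1/30) + 23)) = 1/(9*√2 + (131/30 + 23)) = 1/(9*√2 + 821/30) = 1/(821/30 + 9*√2)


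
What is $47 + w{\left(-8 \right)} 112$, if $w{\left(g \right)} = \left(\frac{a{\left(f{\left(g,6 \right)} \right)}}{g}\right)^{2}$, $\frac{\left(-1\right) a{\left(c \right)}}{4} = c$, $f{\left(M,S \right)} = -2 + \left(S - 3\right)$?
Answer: $75$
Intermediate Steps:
$f{\left(M,S \right)} = -5 + S$ ($f{\left(M,S \right)} = -2 + \left(-3 + S\right) = -5 + S$)
$a{\left(c \right)} = - 4 c$
$w{\left(g \right)} = \frac{16}{g^{2}}$ ($w{\left(g \right)} = \left(\frac{\left(-4\right) \left(-5 + 6\right)}{g}\right)^{2} = \left(\frac{\left(-4\right) 1}{g}\right)^{2} = \left(- \frac{4}{g}\right)^{2} = \frac{16}{g^{2}}$)
$47 + w{\left(-8 \right)} 112 = 47 + \frac{16}{64} \cdot 112 = 47 + 16 \cdot \frac{1}{64} \cdot 112 = 47 + \frac{1}{4} \cdot 112 = 47 + 28 = 75$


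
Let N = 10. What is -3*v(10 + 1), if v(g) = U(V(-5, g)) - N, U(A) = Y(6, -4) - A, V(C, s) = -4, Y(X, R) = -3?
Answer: 27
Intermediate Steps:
U(A) = -3 - A
v(g) = -9 (v(g) = (-3 - 1*(-4)) - 1*10 = (-3 + 4) - 10 = 1 - 10 = -9)
-3*v(10 + 1) = -3*(-9) = 27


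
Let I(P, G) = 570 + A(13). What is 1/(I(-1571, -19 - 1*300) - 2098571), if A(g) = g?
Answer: -1/2097988 ≈ -4.7665e-7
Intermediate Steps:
I(P, G) = 583 (I(P, G) = 570 + 13 = 583)
1/(I(-1571, -19 - 1*300) - 2098571) = 1/(583 - 2098571) = 1/(-2097988) = -1/2097988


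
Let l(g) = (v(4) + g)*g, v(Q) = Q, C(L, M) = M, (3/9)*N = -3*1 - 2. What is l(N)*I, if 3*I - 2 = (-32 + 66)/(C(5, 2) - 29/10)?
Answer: -17710/9 ≈ -1967.8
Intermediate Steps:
N = -15 (N = 3*(-3*1 - 2) = 3*(-3 - 2) = 3*(-5) = -15)
l(g) = g*(4 + g) (l(g) = (4 + g)*g = g*(4 + g))
I = -322/27 (I = ⅔ + ((-32 + 66)/(2 - 29/10))/3 = ⅔ + (34/(2 - 29*⅒))/3 = ⅔ + (34/(2 - 29/10))/3 = ⅔ + (34/(-9/10))/3 = ⅔ + (34*(-10/9))/3 = ⅔ + (⅓)*(-340/9) = ⅔ - 340/27 = -322/27 ≈ -11.926)
l(N)*I = -15*(4 - 15)*(-322/27) = -15*(-11)*(-322/27) = 165*(-322/27) = -17710/9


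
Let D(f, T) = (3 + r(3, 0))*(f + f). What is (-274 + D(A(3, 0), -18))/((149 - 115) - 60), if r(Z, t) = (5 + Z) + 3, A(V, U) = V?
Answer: 95/13 ≈ 7.3077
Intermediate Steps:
r(Z, t) = 8 + Z
D(f, T) = 28*f (D(f, T) = (3 + (8 + 3))*(f + f) = (3 + 11)*(2*f) = 14*(2*f) = 28*f)
(-274 + D(A(3, 0), -18))/((149 - 115) - 60) = (-274 + 28*3)/((149 - 115) - 60) = (-274 + 84)/(34 - 60) = -190/(-26) = -190*(-1/26) = 95/13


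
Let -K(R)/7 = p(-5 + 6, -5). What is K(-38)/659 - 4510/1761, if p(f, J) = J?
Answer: -2910455/1160499 ≈ -2.5079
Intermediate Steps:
K(R) = 35 (K(R) = -7*(-5) = 35)
K(-38)/659 - 4510/1761 = 35/659 - 4510/1761 = -2910455/1160499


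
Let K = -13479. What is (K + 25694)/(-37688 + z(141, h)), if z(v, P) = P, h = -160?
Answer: -12215/37848 ≈ -0.32274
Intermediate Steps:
(K + 25694)/(-37688 + z(141, h)) = (-13479 + 25694)/(-37688 - 160) = 12215/(-37848) = 12215*(-1/37848) = -12215/37848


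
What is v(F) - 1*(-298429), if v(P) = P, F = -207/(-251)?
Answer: 74905886/251 ≈ 2.9843e+5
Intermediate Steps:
F = 207/251 (F = -207*(-1/251) = 207/251 ≈ 0.82470)
v(F) - 1*(-298429) = 207/251 - 1*(-298429) = 207/251 + 298429 = 74905886/251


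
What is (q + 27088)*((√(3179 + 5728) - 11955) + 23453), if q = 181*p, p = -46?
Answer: 215725476 + 18762*√8907 ≈ 2.1750e+8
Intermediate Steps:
q = -8326 (q = 181*(-46) = -8326)
(q + 27088)*((√(3179 + 5728) - 11955) + 23453) = (-8326 + 27088)*((√(3179 + 5728) - 11955) + 23453) = 18762*((√8907 - 11955) + 23453) = 18762*((-11955 + √8907) + 23453) = 18762*(11498 + √8907) = 215725476 + 18762*√8907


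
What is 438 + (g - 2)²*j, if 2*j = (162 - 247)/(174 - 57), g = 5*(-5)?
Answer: 4503/26 ≈ 173.19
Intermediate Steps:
g = -25
j = -85/234 (j = ((162 - 247)/(174 - 57))/2 = (-85/117)/2 = (-85*1/117)/2 = (½)*(-85/117) = -85/234 ≈ -0.36325)
438 + (g - 2)²*j = 438 + (-25 - 2)²*(-85/234) = 438 + (-27)²*(-85/234) = 438 + 729*(-85/234) = 438 - 6885/26 = 4503/26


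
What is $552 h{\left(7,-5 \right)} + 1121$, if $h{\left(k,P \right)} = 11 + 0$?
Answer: $7193$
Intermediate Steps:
$h{\left(k,P \right)} = 11$
$552 h{\left(7,-5 \right)} + 1121 = 552 \cdot 11 + 1121 = 6072 + 1121 = 7193$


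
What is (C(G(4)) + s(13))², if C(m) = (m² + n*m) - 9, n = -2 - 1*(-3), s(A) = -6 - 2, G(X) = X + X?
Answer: 3025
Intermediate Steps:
G(X) = 2*X
s(A) = -8
n = 1 (n = -2 + 3 = 1)
C(m) = -9 + m + m² (C(m) = (m² + 1*m) - 9 = (m² + m) - 9 = (m + m²) - 9 = -9 + m + m²)
(C(G(4)) + s(13))² = ((-9 + 2*4 + (2*4)²) - 8)² = ((-9 + 8 + 8²) - 8)² = ((-9 + 8 + 64) - 8)² = (63 - 8)² = 55² = 3025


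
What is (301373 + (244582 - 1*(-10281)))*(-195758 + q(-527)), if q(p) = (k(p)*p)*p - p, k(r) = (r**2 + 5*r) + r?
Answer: 42415789035726432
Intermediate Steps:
k(r) = r**2 + 6*r
q(p) = -p + p**3*(6 + p) (q(p) = ((p*(6 + p))*p)*p - p = (p**2*(6 + p))*p - p = p**3*(6 + p) - p = -p + p**3*(6 + p))
(301373 + (244582 - 1*(-10281)))*(-195758 + q(-527)) = (301373 + (244582 - 1*(-10281)))*(-195758 - 527*(-1 + (-527)**2*(6 - 527))) = (301373 + (244582 + 10281))*(-195758 - 527*(-1 + 277729*(-521))) = (301373 + 254863)*(-195758 - 527*(-1 - 144696809)) = 556236*(-195758 - 527*(-144696810)) = 556236*(-195758 + 76255218870) = 556236*76255023112 = 42415789035726432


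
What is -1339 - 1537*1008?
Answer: -1550635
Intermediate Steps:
-1339 - 1537*1008 = -1339 - 1549296 = -1550635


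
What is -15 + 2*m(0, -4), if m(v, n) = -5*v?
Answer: -15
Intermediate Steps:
-15 + 2*m(0, -4) = -15 + 2*(-5*0) = -15 + 2*0 = -15 + 0 = -15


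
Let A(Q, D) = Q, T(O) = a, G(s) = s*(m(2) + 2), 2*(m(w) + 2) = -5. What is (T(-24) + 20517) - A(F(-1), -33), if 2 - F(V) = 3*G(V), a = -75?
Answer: 40895/2 ≈ 20448.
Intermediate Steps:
m(w) = -9/2 (m(w) = -2 + (1/2)*(-5) = -2 - 5/2 = -9/2)
G(s) = -5*s/2 (G(s) = s*(-9/2 + 2) = s*(-5/2) = -5*s/2)
T(O) = -75
F(V) = 2 + 15*V/2 (F(V) = 2 - 3*(-5*V/2) = 2 - (-15)*V/2 = 2 + 15*V/2)
(T(-24) + 20517) - A(F(-1), -33) = (-75 + 20517) - (2 + (15/2)*(-1)) = 20442 - (2 - 15/2) = 20442 - 1*(-11/2) = 20442 + 11/2 = 40895/2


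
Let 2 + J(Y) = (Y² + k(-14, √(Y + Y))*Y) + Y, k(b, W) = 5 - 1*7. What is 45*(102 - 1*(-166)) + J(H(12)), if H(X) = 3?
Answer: 12064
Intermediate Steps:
k(b, W) = -2 (k(b, W) = 5 - 7 = -2)
J(Y) = -2 + Y² - Y (J(Y) = -2 + ((Y² - 2*Y) + Y) = -2 + (Y² - Y) = -2 + Y² - Y)
45*(102 - 1*(-166)) + J(H(12)) = 45*(102 - 1*(-166)) + (-2 + 3² - 1*3) = 45*(102 + 166) + (-2 + 9 - 3) = 45*268 + 4 = 12060 + 4 = 12064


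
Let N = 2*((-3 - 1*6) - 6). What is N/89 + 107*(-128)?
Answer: -1218974/89 ≈ -13696.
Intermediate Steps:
N = -30 (N = 2*((-3 - 6) - 6) = 2*(-9 - 6) = 2*(-15) = -30)
N/89 + 107*(-128) = -30/89 + 107*(-128) = -30*1/89 - 13696 = -30/89 - 13696 = -1218974/89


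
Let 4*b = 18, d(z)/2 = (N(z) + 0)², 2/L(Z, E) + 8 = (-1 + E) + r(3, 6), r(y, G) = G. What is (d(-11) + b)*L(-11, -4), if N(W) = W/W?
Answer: -13/7 ≈ -1.8571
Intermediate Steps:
N(W) = 1
L(Z, E) = 2/(-3 + E) (L(Z, E) = 2/(-8 + ((-1 + E) + 6)) = 2/(-8 + (5 + E)) = 2/(-3 + E))
d(z) = 2 (d(z) = 2*(1 + 0)² = 2*1² = 2*1 = 2)
b = 9/2 (b = (¼)*18 = 9/2 ≈ 4.5000)
(d(-11) + b)*L(-11, -4) = (2 + 9/2)*(2/(-3 - 4)) = 13*(2/(-7))/2 = 13*(2*(-⅐))/2 = (13/2)*(-2/7) = -13/7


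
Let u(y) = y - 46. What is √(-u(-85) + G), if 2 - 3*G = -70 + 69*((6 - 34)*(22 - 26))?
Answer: 3*I*√269 ≈ 49.204*I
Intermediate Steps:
u(y) = -46 + y
G = -2552 (G = ⅔ - (-70 + 69*((6 - 34)*(22 - 26)))/3 = ⅔ - (-70 + 69*(-28*(-4)))/3 = ⅔ - (-70 + 69*112)/3 = ⅔ - (-70 + 7728)/3 = ⅔ - ⅓*7658 = ⅔ - 7658/3 = -2552)
√(-u(-85) + G) = √(-(-46 - 85) - 2552) = √(-1*(-131) - 2552) = √(131 - 2552) = √(-2421) = 3*I*√269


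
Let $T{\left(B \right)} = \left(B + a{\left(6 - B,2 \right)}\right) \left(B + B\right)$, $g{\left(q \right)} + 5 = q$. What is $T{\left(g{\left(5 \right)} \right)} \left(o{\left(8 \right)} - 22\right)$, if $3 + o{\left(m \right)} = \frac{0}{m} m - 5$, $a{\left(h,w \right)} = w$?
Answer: $0$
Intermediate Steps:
$g{\left(q \right)} = -5 + q$
$T{\left(B \right)} = 2 B \left(2 + B\right)$ ($T{\left(B \right)} = \left(B + 2\right) \left(B + B\right) = \left(2 + B\right) 2 B = 2 B \left(2 + B\right)$)
$o{\left(m \right)} = -8$ ($o{\left(m \right)} = -3 + \left(\frac{0}{m} m - 5\right) = -3 - \left(5 + 0 m\right) = -3 + \left(0 - 5\right) = -3 - 5 = -8$)
$T{\left(g{\left(5 \right)} \right)} \left(o{\left(8 \right)} - 22\right) = 2 \left(-5 + 5\right) \left(2 + \left(-5 + 5\right)\right) \left(-8 - 22\right) = 2 \cdot 0 \left(2 + 0\right) \left(-30\right) = 2 \cdot 0 \cdot 2 \left(-30\right) = 0 \left(-30\right) = 0$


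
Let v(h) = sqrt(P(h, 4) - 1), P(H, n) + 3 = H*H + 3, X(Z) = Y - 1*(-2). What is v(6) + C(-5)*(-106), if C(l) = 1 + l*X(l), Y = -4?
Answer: -1166 + sqrt(35) ≈ -1160.1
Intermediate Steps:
X(Z) = -2 (X(Z) = -4 - 1*(-2) = -4 + 2 = -2)
P(H, n) = H**2 (P(H, n) = -3 + (H*H + 3) = -3 + (H**2 + 3) = -3 + (3 + H**2) = H**2)
v(h) = sqrt(-1 + h**2) (v(h) = sqrt(h**2 - 1) = sqrt(-1 + h**2))
C(l) = 1 - 2*l (C(l) = 1 + l*(-2) = 1 - 2*l)
v(6) + C(-5)*(-106) = sqrt(-1 + 6**2) + (1 - 2*(-5))*(-106) = sqrt(-1 + 36) + (1 + 10)*(-106) = sqrt(35) + 11*(-106) = sqrt(35) - 1166 = -1166 + sqrt(35)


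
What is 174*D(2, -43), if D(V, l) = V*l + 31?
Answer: -9570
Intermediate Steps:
D(V, l) = 31 + V*l
174*D(2, -43) = 174*(31 + 2*(-43)) = 174*(31 - 86) = 174*(-55) = -9570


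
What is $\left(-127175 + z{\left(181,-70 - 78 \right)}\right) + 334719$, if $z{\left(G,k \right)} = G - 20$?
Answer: $207705$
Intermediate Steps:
$z{\left(G,k \right)} = -20 + G$
$\left(-127175 + z{\left(181,-70 - 78 \right)}\right) + 334719 = \left(-127175 + \left(-20 + 181\right)\right) + 334719 = \left(-127175 + 161\right) + 334719 = -127014 + 334719 = 207705$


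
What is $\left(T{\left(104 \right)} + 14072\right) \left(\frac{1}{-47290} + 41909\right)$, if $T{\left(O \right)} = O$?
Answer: $\frac{14047541404592}{23645} \approx 5.941 \cdot 10^{8}$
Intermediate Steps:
$\left(T{\left(104 \right)} + 14072\right) \left(\frac{1}{-47290} + 41909\right) = \left(104 + 14072\right) \left(\frac{1}{-47290} + 41909\right) = 14176 \left(- \frac{1}{47290} + 41909\right) = 14176 \cdot \frac{1981876609}{47290} = \frac{14047541404592}{23645}$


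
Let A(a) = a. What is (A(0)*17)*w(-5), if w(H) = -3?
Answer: 0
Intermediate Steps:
(A(0)*17)*w(-5) = (0*17)*(-3) = 0*(-3) = 0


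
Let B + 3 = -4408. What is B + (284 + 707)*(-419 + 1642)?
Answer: 1207582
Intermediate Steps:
B = -4411 (B = -3 - 4408 = -4411)
B + (284 + 707)*(-419 + 1642) = -4411 + (284 + 707)*(-419 + 1642) = -4411 + 991*1223 = -4411 + 1211993 = 1207582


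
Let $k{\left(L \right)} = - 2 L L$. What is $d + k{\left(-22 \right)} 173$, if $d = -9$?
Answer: $-167473$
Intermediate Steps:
$k{\left(L \right)} = - 2 L^{2}$
$d + k{\left(-22 \right)} 173 = -9 + - 2 \left(-22\right)^{2} \cdot 173 = -9 + \left(-2\right) 484 \cdot 173 = -9 - 167464 = -167473$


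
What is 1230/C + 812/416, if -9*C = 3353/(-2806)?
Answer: 3231172339/348712 ≈ 9266.0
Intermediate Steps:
C = 3353/25254 (C = -3353/(9*(-2806)) = -3353*(-1)/(9*2806) = -1/9*(-3353/2806) = 3353/25254 ≈ 0.13277)
1230/C + 812/416 = 1230/(3353/25254) + 812/416 = 1230*(25254/3353) + 812*(1/416) = 31062420/3353 + 203/104 = 3231172339/348712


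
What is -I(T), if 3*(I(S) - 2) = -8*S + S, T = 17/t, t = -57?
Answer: -461/171 ≈ -2.6959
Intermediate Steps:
T = -17/57 (T = 17/(-57) = 17*(-1/57) = -17/57 ≈ -0.29825)
I(S) = 2 - 7*S/3 (I(S) = 2 + (-8*S + S)/3 = 2 + (-7*S)/3 = 2 - 7*S/3)
-I(T) = -(2 - 7/3*(-17/57)) = -(2 + 119/171) = -1*461/171 = -461/171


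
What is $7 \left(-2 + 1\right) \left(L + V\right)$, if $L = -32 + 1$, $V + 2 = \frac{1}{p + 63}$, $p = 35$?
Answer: $\frac{3233}{14} \approx 230.93$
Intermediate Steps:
$V = - \frac{195}{98}$ ($V = -2 + \frac{1}{35 + 63} = -2 + \frac{1}{98} = - \frac{195}{98} \approx -1.9898$)
$L = -31$
$7 \left(-2 + 1\right) \left(L + V\right) = 7 \left(-2 + 1\right) \left(-31 - \frac{195}{98}\right) = 7 \left(-1\right) \left(- \frac{3233}{98}\right) = \left(-7\right) \left(- \frac{3233}{98}\right) = \frac{3233}{14}$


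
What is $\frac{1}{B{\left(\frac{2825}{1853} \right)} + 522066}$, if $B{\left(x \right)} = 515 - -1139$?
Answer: $\frac{1}{523720} \approx 1.9094 \cdot 10^{-6}$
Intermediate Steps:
$B{\left(x \right)} = 1654$ ($B{\left(x \right)} = 515 + 1139 = 1654$)
$\frac{1}{B{\left(\frac{2825}{1853} \right)} + 522066} = \frac{1}{1654 + 522066} = \frac{1}{523720}$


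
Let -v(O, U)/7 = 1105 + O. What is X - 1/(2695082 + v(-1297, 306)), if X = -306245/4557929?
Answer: -825771538299/12290118261754 ≈ -0.067190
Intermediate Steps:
v(O, U) = -7735 - 7*O (v(O, U) = -7*(1105 + O) = -7735 - 7*O)
X = -306245/4557929 (X = -306245*1/4557929 = -306245/4557929 ≈ -0.067189)
X - 1/(2695082 + v(-1297, 306)) = -306245/4557929 - 1/(2695082 + (-7735 - 7*(-1297))) = -306245/4557929 - 1/(2695082 + (-7735 + 9079)) = -306245/4557929 - 1/(2695082 + 1344) = -306245/4557929 - 1/2696426 = -825771538299/12290118261754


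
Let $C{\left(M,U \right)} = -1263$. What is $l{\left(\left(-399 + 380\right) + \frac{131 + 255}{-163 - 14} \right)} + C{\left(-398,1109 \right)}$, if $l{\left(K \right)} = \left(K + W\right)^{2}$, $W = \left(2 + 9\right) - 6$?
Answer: $- \frac{31366031}{31329} \approx -1001.2$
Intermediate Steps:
$W = 5$ ($W = 11 - 6 = 5$)
$l{\left(K \right)} = \left(5 + K\right)^{2}$ ($l{\left(K \right)} = \left(K + 5\right)^{2} = \left(5 + K\right)^{2}$)
$l{\left(\left(-399 + 380\right) + \frac{131 + 255}{-163 - 14} \right)} + C{\left(-398,1109 \right)} = \left(5 + \left(\left(-399 + 380\right) + \frac{131 + 255}{-163 - 14}\right)\right)^{2} - 1263 = \left(5 - \left(19 - \frac{386}{-177}\right)\right)^{2} - 1263 = \left(5 + \left(-19 + 386 \left(- \frac{1}{177}\right)\right)\right)^{2} - 1263 = \left(5 - \frac{3749}{177}\right)^{2} - 1263 = \left(- \frac{2864}{177}\right)^{2} - 1263 = \frac{8202496}{31329} - 1263 = - \frac{31366031}{31329}$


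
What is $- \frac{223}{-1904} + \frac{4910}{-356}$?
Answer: $- \frac{2317313}{169456} \approx -13.675$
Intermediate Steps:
$- \frac{223}{-1904} + \frac{4910}{-356} = \left(-223\right) \left(- \frac{1}{1904}\right) + 4910 \left(- \frac{1}{356}\right) = \frac{223}{1904} - \frac{2455}{178} = - \frac{2317313}{169456}$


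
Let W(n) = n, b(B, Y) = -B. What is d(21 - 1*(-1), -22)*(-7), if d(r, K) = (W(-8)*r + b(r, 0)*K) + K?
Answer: -2002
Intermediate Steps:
d(r, K) = K - 8*r - K*r (d(r, K) = (-8*r + (-r)*K) + K = (-8*r - K*r) + K = K - 8*r - K*r)
d(21 - 1*(-1), -22)*(-7) = (-22 - 8*(21 - 1*(-1)) - 1*(-22)*(21 - 1*(-1)))*(-7) = (-22 - 8*(21 + 1) - 1*(-22)*(21 + 1))*(-7) = (-22 - 8*22 - 1*(-22)*22)*(-7) = (-22 - 176 + 484)*(-7) = 286*(-7) = -2002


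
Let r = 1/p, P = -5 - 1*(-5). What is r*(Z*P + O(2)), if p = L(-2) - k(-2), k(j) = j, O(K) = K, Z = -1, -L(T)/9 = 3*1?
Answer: -2/25 ≈ -0.080000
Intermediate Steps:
P = 0 (P = -5 + 5 = 0)
L(T) = -27
p = -25 (p = -27 - 1*(-2) = -27 + 2 = -25)
r = -1/25 (r = 1/(-25) = -1/25 ≈ -0.040000)
r*(Z*P + O(2)) = -(-1*0 + 2)/25 = -(0 + 2)/25 = -1/25*2 = -2/25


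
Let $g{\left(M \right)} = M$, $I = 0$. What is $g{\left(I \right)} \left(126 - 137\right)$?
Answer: $0$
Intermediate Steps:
$g{\left(I \right)} \left(126 - 137\right) = 0 \left(126 - 137\right) = 0 \left(-11\right) = 0$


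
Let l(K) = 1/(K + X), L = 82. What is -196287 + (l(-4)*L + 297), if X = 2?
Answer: -196031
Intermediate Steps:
l(K) = 1/(2 + K) (l(K) = 1/(K + 2) = 1/(2 + K))
-196287 + (l(-4)*L + 297) = -196287 + (82/(2 - 4) + 297) = -196287 + (82/(-2) + 297) = -196287 + (-½*82 + 297) = -196287 + (-41 + 297) = -196287 + 256 = -196031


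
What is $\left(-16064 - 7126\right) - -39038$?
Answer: $15848$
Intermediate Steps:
$\left(-16064 - 7126\right) - -39038 = \left(-16064 - 7126\right) + 39038 = -23190 + 39038 = 15848$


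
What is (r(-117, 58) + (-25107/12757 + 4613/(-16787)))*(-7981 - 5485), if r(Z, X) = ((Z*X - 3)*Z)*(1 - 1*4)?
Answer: 6871848717248034166/214151759 ≈ 3.2089e+10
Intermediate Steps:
r(Z, X) = -3*Z*(-3 + X*Z) (r(Z, X) = ((X*Z - 3)*Z)*(1 - 4) = ((-3 + X*Z)*Z)*(-3) = (Z*(-3 + X*Z))*(-3) = -3*Z*(-3 + X*Z))
(r(-117, 58) + (-25107/12757 + 4613/(-16787)))*(-7981 - 5485) = (3*(-117)*(3 - 1*58*(-117)) + (-25107/12757 + 4613/(-16787)))*(-7981 - 5485) = (3*(-117)*(3 + 6786) + (-25107*1/12757 + 4613*(-1/16787)))*(-13466) = (3*(-117)*6789 + (-25107/12757 - 4613/16787))*(-13466) = (-2382939 - 480319250/214151759)*(-13466) = -510311058758951/214151759*(-13466) = 6871848717248034166/214151759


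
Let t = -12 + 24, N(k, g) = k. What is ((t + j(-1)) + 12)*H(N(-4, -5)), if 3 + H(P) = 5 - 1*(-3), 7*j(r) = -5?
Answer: 815/7 ≈ 116.43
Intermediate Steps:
j(r) = -5/7 (j(r) = (⅐)*(-5) = -5/7)
t = 12
H(P) = 5 (H(P) = -3 + (5 - 1*(-3)) = -3 + (5 + 3) = -3 + 8 = 5)
((t + j(-1)) + 12)*H(N(-4, -5)) = ((12 - 5/7) + 12)*5 = (79/7 + 12)*5 = (163/7)*5 = 815/7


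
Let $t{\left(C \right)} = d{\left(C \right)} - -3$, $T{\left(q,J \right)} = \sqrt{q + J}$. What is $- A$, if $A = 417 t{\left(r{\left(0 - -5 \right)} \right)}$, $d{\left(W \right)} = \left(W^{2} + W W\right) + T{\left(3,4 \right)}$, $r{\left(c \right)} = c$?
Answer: $-22101 - 417 \sqrt{7} \approx -23204.0$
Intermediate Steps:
$T{\left(q,J \right)} = \sqrt{J + q}$
$d{\left(W \right)} = \sqrt{7} + 2 W^{2}$ ($d{\left(W \right)} = \left(W^{2} + W W\right) + \sqrt{4 + 3} = \left(W^{2} + W^{2}\right) + \sqrt{7} = 2 W^{2} + \sqrt{7} = \sqrt{7} + 2 W^{2}$)
$t{\left(C \right)} = 3 + \sqrt{7} + 2 C^{2}$ ($t{\left(C \right)} = \left(\sqrt{7} + 2 C^{2}\right) - -3 = \left(\sqrt{7} + 2 C^{2}\right) + 3 = 3 + \sqrt{7} + 2 C^{2}$)
$A = 22101 + 417 \sqrt{7}$ ($A = 417 \left(3 + \sqrt{7} + 2 \left(0 - -5\right)^{2}\right) = 417 \left(3 + \sqrt{7} + 2 \left(0 + 5\right)^{2}\right) = 417 \left(3 + \sqrt{7} + 2 \cdot 5^{2}\right) = 417 \left(3 + \sqrt{7} + 2 \cdot 25\right) = 417 \left(3 + \sqrt{7} + 50\right) = 417 \left(53 + \sqrt{7}\right) = 22101 + 417 \sqrt{7} \approx 23204.0$)
$- A = - (22101 + 417 \sqrt{7}) = -22101 - 417 \sqrt{7}$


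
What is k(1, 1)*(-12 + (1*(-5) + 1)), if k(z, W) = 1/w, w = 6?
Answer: -8/3 ≈ -2.6667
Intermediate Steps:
k(z, W) = ⅙ (k(z, W) = 1/6 = ⅙)
k(1, 1)*(-12 + (1*(-5) + 1)) = (-12 + (1*(-5) + 1))/6 = (-12 + (-5 + 1))/6 = (-12 - 4)/6 = (⅙)*(-16) = -8/3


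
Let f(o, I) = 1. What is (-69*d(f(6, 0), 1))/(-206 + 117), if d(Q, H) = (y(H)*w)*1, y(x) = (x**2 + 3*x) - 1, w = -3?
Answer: -621/89 ≈ -6.9775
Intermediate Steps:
y(x) = -1 + x**2 + 3*x
d(Q, H) = 3 - 9*H - 3*H**2 (d(Q, H) = ((-1 + H**2 + 3*H)*(-3))*1 = (3 - 9*H - 3*H**2)*1 = 3 - 9*H - 3*H**2)
(-69*d(f(6, 0), 1))/(-206 + 117) = (-69*(3 - 9*1 - 3*1**2))/(-206 + 117) = -69*(3 - 9 - 3*1)/(-89) = -69*(3 - 9 - 3)*(-1/89) = -69*(-9)*(-1/89) = 621*(-1/89) = -621/89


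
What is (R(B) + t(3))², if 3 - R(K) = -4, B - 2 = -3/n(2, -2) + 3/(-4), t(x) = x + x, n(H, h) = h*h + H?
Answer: 169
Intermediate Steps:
n(H, h) = H + h² (n(H, h) = h² + H = H + h²)
t(x) = 2*x
B = ¾ (B = 2 + (-3/(2 + (-2)²) + 3/(-4)) = 2 + (-3/(2 + 4) + 3*(-¼)) = 2 + (-3/6 - ¾) = 2 + (-3*⅙ - ¾) = 2 + (-½ - ¾) = 2 - 5/4 = ¾ ≈ 0.75000)
R(K) = 7 (R(K) = 3 - 1*(-4) = 3 + 4 = 7)
(R(B) + t(3))² = (7 + 2*3)² = (7 + 6)² = 13² = 169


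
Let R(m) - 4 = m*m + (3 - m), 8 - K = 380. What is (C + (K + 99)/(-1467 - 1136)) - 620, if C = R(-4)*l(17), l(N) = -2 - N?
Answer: -2948926/2603 ≈ -1132.9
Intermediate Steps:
K = -372 (K = 8 - 1*380 = 8 - 380 = -372)
R(m) = 7 + m² - m (R(m) = 4 + (m*m + (3 - m)) = 4 + (m² + (3 - m)) = 4 + (3 + m² - m) = 7 + m² - m)
C = -513 (C = (7 + (-4)² - 1*(-4))*(-2 - 1*17) = (7 + 16 + 4)*(-2 - 17) = 27*(-19) = -513)
(C + (K + 99)/(-1467 - 1136)) - 620 = (-513 + (-372 + 99)/(-1467 - 1136)) - 620 = (-513 - 273/(-2603)) - 620 = (-513 - 273*(-1/2603)) - 620 = (-513 + 273/2603) - 620 = -1335066/2603 - 620 = -2948926/2603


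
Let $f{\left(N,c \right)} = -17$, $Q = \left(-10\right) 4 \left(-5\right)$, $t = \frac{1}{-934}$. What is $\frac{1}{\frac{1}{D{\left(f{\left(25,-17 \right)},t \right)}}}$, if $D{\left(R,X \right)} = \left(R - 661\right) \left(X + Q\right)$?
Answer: $- \frac{63324861}{467} \approx -1.356 \cdot 10^{5}$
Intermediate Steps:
$t = - \frac{1}{934} \approx -0.0010707$
$Q = 200$ ($Q = \left(-40\right) \left(-5\right) = 200$)
$D{\left(R,X \right)} = \left(-661 + R\right) \left(200 + X\right)$ ($D{\left(R,X \right)} = \left(R - 661\right) \left(X + 200\right) = \left(-661 + R\right) \left(200 + X\right)$)
$\frac{1}{\frac{1}{D{\left(f{\left(25,-17 \right)},t \right)}}} = \frac{1}{\frac{1}{-132200 - - \frac{661}{934} + 200 \left(-17\right) - - \frac{17}{934}}} = \frac{1}{\frac{1}{-132200 + \frac{661}{934} - 3400 + \frac{17}{934}}} = \frac{1}{\frac{1}{- \frac{63324861}{467}}} = \frac{1}{- \frac{467}{63324861}} = - \frac{63324861}{467}$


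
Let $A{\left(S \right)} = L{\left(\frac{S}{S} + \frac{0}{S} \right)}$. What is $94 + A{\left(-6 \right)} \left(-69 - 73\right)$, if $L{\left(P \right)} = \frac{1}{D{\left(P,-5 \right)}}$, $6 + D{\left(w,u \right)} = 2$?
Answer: $\frac{259}{2} \approx 129.5$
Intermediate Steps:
$D{\left(w,u \right)} = -4$ ($D{\left(w,u \right)} = -6 + 2 = -4$)
$L{\left(P \right)} = - \frac{1}{4}$ ($L{\left(P \right)} = \frac{1}{-4} = - \frac{1}{4}$)
$A{\left(S \right)} = - \frac{1}{4}$
$94 + A{\left(-6 \right)} \left(-69 - 73\right) = 94 - \frac{-69 - 73}{4} = 94 - - \frac{71}{2} = 94 + \frac{71}{2} = \frac{259}{2}$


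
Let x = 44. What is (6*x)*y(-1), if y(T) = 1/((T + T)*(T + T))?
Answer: 66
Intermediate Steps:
y(T) = 1/(4*T**2) (y(T) = 1/((2*T)*(2*T)) = 1/(4*T**2))
(6*x)*y(-1) = (6*44)*((1/4)/(-1)**2) = 264*((1/4)*1) = 264*(1/4) = 66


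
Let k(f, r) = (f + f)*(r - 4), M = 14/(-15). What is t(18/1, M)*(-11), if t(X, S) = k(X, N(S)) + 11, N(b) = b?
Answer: 9163/5 ≈ 1832.6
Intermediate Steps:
M = -14/15 (M = 14*(-1/15) = -14/15 ≈ -0.93333)
k(f, r) = 2*f*(-4 + r) (k(f, r) = (2*f)*(-4 + r) = 2*f*(-4 + r))
t(X, S) = 11 + 2*X*(-4 + S) (t(X, S) = 2*X*(-4 + S) + 11 = 11 + 2*X*(-4 + S))
t(18/1, M)*(-11) = (11 + 2*(18/1)*(-4 - 14/15))*(-11) = (11 + 2*(18*1)*(-74/15))*(-11) = (11 + 2*18*(-74/15))*(-11) = (11 - 888/5)*(-11) = -833/5*(-11) = 9163/5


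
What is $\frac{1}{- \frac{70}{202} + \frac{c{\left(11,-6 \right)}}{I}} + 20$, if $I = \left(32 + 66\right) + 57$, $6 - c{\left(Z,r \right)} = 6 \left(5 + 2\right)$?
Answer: $\frac{165565}{9061} \approx 18.272$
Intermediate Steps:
$c{\left(Z,r \right)} = -36$ ($c{\left(Z,r \right)} = 6 - 6 \left(5 + 2\right) = 6 - 6 \cdot 7 = 6 - 42 = -36$)
$I = 155$ ($I = 98 + 57 = 155$)
$\frac{1}{- \frac{70}{202} + \frac{c{\left(11,-6 \right)}}{I}} + 20 = \frac{1}{- \frac{70}{202} - \frac{36}{155}} + 20 = \frac{1}{\left(-70\right) \frac{1}{202} - \frac{36}{155}} + 20 = \frac{1}{- \frac{35}{101} - \frac{36}{155}} + 20 = \frac{1}{- \frac{9061}{15655}} + 20 = - \frac{15655}{9061} + 20 = \frac{165565}{9061}$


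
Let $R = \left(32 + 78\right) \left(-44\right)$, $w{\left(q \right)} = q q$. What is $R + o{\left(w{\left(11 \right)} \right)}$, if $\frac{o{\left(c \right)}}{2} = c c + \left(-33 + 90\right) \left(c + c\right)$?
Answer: $52030$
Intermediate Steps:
$w{\left(q \right)} = q^{2}$
$o{\left(c \right)} = 2 c^{2} + 228 c$ ($o{\left(c \right)} = 2 \left(c c + \left(-33 + 90\right) \left(c + c\right)\right) = 2 \left(c^{2} + 57 \cdot 2 c\right) = 2 \left(c^{2} + 114 c\right) = 2 c^{2} + 228 c$)
$R = -4840$ ($R = 110 \left(-44\right) = -4840$)
$R + o{\left(w{\left(11 \right)} \right)} = -4840 + 2 \cdot 11^{2} \left(114 + 11^{2}\right) = -4840 + 2 \cdot 121 \left(114 + 121\right) = -4840 + 2 \cdot 121 \cdot 235 = -4840 + 56870 = 52030$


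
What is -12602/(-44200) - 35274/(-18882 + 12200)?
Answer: 31602257/5679700 ≈ 5.5641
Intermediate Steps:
-12602/(-44200) - 35274/(-18882 + 12200) = -12602*(-1/44200) - 35274/(-6682) = 6301/22100 - 35274*(-1/6682) = 6301/22100 + 17637/3341 = 31602257/5679700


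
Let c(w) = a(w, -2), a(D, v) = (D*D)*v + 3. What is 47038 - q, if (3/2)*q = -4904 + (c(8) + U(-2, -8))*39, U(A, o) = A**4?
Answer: 159424/3 ≈ 53141.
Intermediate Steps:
a(D, v) = 3 + v*D**2 (a(D, v) = D**2*v + 3 = v*D**2 + 3 = 3 + v*D**2)
c(w) = 3 - 2*w**2
q = -18310/3 (q = 2*(-4904 + ((3 - 2*8**2) + (-2)**4)*39)/3 = 2*(-4904 + ((3 - 2*64) + 16)*39)/3 = 2*(-4904 + ((3 - 128) + 16)*39)/3 = 2*(-4904 + (-125 + 16)*39)/3 = 2*(-4904 - 109*39)/3 = 2*(-4904 - 4251)/3 = (2/3)*(-9155) = -18310/3 ≈ -6103.3)
47038 - q = 47038 - 1*(-18310/3) = 47038 + 18310/3 = 159424/3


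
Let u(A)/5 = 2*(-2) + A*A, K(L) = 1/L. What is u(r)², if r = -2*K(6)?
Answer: 30625/81 ≈ 378.09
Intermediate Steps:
r = -⅓ (r = -2/6 = -2*⅙ = -⅓ ≈ -0.33333)
u(A) = -20 + 5*A² (u(A) = 5*(2*(-2) + A*A) = 5*(-4 + A²) = -20 + 5*A²)
u(r)² = (-20 + 5*(-⅓)²)² = (-20 + 5*(⅑))² = (-20 + 5/9)² = (-175/9)² = 30625/81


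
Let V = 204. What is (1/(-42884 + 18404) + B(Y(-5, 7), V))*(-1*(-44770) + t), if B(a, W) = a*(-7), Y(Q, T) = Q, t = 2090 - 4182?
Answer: 2031470429/1360 ≈ 1.4937e+6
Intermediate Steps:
t = -2092
B(a, W) = -7*a
(1/(-42884 + 18404) + B(Y(-5, 7), V))*(-1*(-44770) + t) = (1/(-42884 + 18404) - 7*(-5))*(-1*(-44770) - 2092) = (1/(-24480) + 35)*(44770 - 2092) = (-1/24480 + 35)*42678 = (856799/24480)*42678 = 2031470429/1360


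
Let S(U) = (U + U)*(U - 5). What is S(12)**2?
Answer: 28224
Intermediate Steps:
S(U) = 2*U*(-5 + U) (S(U) = (2*U)*(-5 + U) = 2*U*(-5 + U))
S(12)**2 = (2*12*(-5 + 12))**2 = (2*12*7)**2 = 168**2 = 28224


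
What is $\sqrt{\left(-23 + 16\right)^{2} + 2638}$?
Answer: $\sqrt{2687} \approx 51.836$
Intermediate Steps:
$\sqrt{\left(-23 + 16\right)^{2} + 2638} = \sqrt{\left(-7\right)^{2} + 2638} = \sqrt{49 + 2638} = \sqrt{2687}$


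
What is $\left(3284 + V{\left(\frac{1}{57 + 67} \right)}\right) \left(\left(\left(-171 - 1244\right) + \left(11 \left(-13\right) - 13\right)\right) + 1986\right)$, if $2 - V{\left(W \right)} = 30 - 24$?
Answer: $1361200$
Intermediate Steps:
$V{\left(W \right)} = -4$ ($V{\left(W \right)} = 2 - \left(30 - 24\right) = 2 - 6 = -4$)
$\left(3284 + V{\left(\frac{1}{57 + 67} \right)}\right) \left(\left(\left(-171 - 1244\right) + \left(11 \left(-13\right) - 13\right)\right) + 1986\right) = \left(3284 - 4\right) \left(\left(\left(-171 - 1244\right) + \left(11 \left(-13\right) - 13\right)\right) + 1986\right) = 3280 \left(\left(-1415 - 156\right) + 1986\right) = 3280 \left(-1571 + 1986\right) = 3280 \cdot 415 = 1361200$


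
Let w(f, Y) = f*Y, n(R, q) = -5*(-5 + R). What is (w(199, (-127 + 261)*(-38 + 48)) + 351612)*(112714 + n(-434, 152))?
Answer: 71045017248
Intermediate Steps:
n(R, q) = 25 - 5*R
w(f, Y) = Y*f
(w(199, (-127 + 261)*(-38 + 48)) + 351612)*(112714 + n(-434, 152)) = (((-127 + 261)*(-38 + 48))*199 + 351612)*(112714 + (25 - 5*(-434))) = ((134*10)*199 + 351612)*(112714 + (25 + 2170)) = (1340*199 + 351612)*(112714 + 2195) = (266660 + 351612)*114909 = 618272*114909 = 71045017248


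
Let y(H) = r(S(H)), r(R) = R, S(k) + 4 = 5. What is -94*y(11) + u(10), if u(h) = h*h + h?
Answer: 16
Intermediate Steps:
S(k) = 1 (S(k) = -4 + 5 = 1)
y(H) = 1
u(h) = h + h**2 (u(h) = h**2 + h = h + h**2)
-94*y(11) + u(10) = -94*1 + 10*(1 + 10) = -94 + 10*11 = -94 + 110 = 16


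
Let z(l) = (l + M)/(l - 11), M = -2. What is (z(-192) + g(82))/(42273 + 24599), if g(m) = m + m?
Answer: 16743/6787508 ≈ 0.0024667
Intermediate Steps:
g(m) = 2*m
z(l) = (-2 + l)/(-11 + l) (z(l) = (l - 2)/(l - 11) = (-2 + l)/(-11 + l))
(z(-192) + g(82))/(42273 + 24599) = ((-2 - 192)/(-11 - 192) + 2*82)/(42273 + 24599) = (-194/(-203) + 164)/66872 = (-1/203*(-194) + 164)*(1/66872) = (194/203 + 164)*(1/66872) = (33486/203)*(1/66872) = 16743/6787508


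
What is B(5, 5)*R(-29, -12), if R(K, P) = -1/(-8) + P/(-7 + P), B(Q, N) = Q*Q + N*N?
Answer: 2875/76 ≈ 37.829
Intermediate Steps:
B(Q, N) = N**2 + Q**2 (B(Q, N) = Q**2 + N**2 = N**2 + Q**2)
R(K, P) = 1/8 + P/(-7 + P) (R(K, P) = -1*(-1/8) + P/(-7 + P) = 1/8 + P/(-7 + P))
B(5, 5)*R(-29, -12) = (5**2 + 5**2)*((-7 + 9*(-12))/(8*(-7 - 12))) = (25 + 25)*((1/8)*(-7 - 108)/(-19)) = 50*((1/8)*(-1/19)*(-115)) = 50*(115/152) = 2875/76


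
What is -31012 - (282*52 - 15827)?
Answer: -29849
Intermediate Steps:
-31012 - (282*52 - 15827) = -31012 - (14664 - 15827) = -31012 - 1*(-1163) = -31012 + 1163 = -29849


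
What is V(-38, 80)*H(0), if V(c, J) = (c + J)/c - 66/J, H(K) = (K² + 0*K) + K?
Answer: 0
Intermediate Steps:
H(K) = K + K² (H(K) = (K² + 0) + K = K² + K = K + K²)
V(c, J) = -66/J + (J + c)/c (V(c, J) = (J + c)/c - 66/J = -66/J + (J + c)/c)
V(-38, 80)*H(0) = (1 - 66/80 + 80/(-38))*(0*(1 + 0)) = (1 - 66*1/80 + 80*(-1/38))*(0*1) = (1 - 33/40 - 40/19)*0 = -1467/760*0 = 0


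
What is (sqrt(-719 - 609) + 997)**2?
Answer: 992681 + 7976*I*sqrt(83) ≈ 9.9268e+5 + 72665.0*I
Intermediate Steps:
(sqrt(-719 - 609) + 997)**2 = (sqrt(-1328) + 997)**2 = (4*I*sqrt(83) + 997)**2 = (997 + 4*I*sqrt(83))**2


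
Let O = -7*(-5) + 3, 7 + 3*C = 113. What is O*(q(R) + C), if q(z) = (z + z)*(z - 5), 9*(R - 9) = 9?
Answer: 15428/3 ≈ 5142.7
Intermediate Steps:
C = 106/3 (C = -7/3 + (⅓)*113 = -7/3 + 113/3 = 106/3 ≈ 35.333)
R = 10 (R = 9 + (⅑)*9 = 9 + 1 = 10)
q(z) = 2*z*(-5 + z) (q(z) = (2*z)*(-5 + z) = 2*z*(-5 + z))
O = 38 (O = 35 + 3 = 38)
O*(q(R) + C) = 38*(2*10*(-5 + 10) + 106/3) = 38*(2*10*5 + 106/3) = 38*(100 + 106/3) = 38*(406/3) = 15428/3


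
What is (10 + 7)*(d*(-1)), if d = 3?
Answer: -51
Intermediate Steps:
(10 + 7)*(d*(-1)) = (10 + 7)*(3*(-1)) = 17*(-3) = -51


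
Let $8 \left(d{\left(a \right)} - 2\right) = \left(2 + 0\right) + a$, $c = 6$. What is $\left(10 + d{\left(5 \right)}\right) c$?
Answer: $\frac{309}{4} \approx 77.25$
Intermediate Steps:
$d{\left(a \right)} = \frac{9}{4} + \frac{a}{8}$ ($d{\left(a \right)} = 2 + \frac{\left(2 + 0\right) + a}{8} = 2 + \frac{2 + a}{8} = 2 + \left(\frac{1}{4} + \frac{a}{8}\right) = \frac{9}{4} + \frac{a}{8}$)
$\left(10 + d{\left(5 \right)}\right) c = \left(10 + \left(\frac{9}{4} + \frac{1}{8} \cdot 5\right)\right) 6 = \left(10 + \left(\frac{9}{4} + \frac{5}{8}\right)\right) 6 = \left(10 + \frac{23}{8}\right) 6 = \frac{103}{8} \cdot 6 = \frac{309}{4}$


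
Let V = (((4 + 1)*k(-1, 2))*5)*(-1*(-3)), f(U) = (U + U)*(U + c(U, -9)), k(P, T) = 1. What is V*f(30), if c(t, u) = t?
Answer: 270000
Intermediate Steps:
f(U) = 4*U² (f(U) = (U + U)*(U + U) = (2*U)*(2*U) = 4*U²)
V = 75 (V = (((4 + 1)*1)*5)*(-1*(-3)) = ((5*1)*5)*3 = (5*5)*3 = 25*3 = 75)
V*f(30) = 75*(4*30²) = 75*(4*900) = 75*3600 = 270000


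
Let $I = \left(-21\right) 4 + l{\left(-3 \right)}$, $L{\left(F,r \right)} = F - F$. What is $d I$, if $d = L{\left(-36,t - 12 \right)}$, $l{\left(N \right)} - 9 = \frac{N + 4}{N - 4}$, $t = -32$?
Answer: $0$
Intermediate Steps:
$l{\left(N \right)} = 9 + \frac{4 + N}{-4 + N}$ ($l{\left(N \right)} = 9 + \frac{N + 4}{N - 4} = 9 + \frac{4 + N}{-4 + N}$)
$L{\left(F,r \right)} = 0$
$d = 0$
$I = - \frac{526}{7}$ ($I = \left(-21\right) 4 + \frac{2 \left(-16 + 5 \left(-3\right)\right)}{-4 - 3} = -84 + \frac{2 \left(-16 - 15\right)}{-7} = -84 + 2 \left(- \frac{1}{7}\right) \left(-31\right) = -84 + \frac{62}{7} = - \frac{526}{7} \approx -75.143$)
$d I = 0 \left(- \frac{526}{7}\right) = 0$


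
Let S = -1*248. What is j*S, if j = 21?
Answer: -5208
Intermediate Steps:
S = -248
j*S = 21*(-248) = -5208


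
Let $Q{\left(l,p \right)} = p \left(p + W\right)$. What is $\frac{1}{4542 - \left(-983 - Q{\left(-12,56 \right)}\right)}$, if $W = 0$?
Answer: $\frac{1}{8661} \approx 0.00011546$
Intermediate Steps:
$Q{\left(l,p \right)} = p^{2}$ ($Q{\left(l,p \right)} = p \left(p + 0\right) = p p = p^{2}$)
$\frac{1}{4542 - \left(-983 - Q{\left(-12,56 \right)}\right)} = \frac{1}{4542 + \left(\left(3338 + 56^{2}\right) - 2355\right)} = \frac{1}{4542 + \left(\left(3338 + 3136\right) - 2355\right)} = \frac{1}{4542 + \left(6474 - 2355\right)} = \frac{1}{4542 + 4119} = \frac{1}{8661}$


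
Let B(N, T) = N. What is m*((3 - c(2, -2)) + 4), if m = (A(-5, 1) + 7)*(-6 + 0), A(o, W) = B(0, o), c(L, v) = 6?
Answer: -42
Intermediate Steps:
A(o, W) = 0
m = -42 (m = (0 + 7)*(-6 + 0) = 7*(-6) = -42)
m*((3 - c(2, -2)) + 4) = -42*((3 - 1*6) + 4) = -42*((3 - 6) + 4) = -42*(-3 + 4) = -42*1 = -42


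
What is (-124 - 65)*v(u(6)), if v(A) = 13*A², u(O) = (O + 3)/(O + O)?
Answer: -22113/16 ≈ -1382.1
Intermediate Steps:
u(O) = (3 + O)/(2*O) (u(O) = (3 + O)/((2*O)) = (3 + O)*(1/(2*O)) = (3 + O)/(2*O))
(-124 - 65)*v(u(6)) = (-124 - 65)*(13*((½)*(3 + 6)/6)²) = -2457*((½)*(⅙)*9)² = -2457*(¾)² = -2457*9/16 = -189*117/16 = -22113/16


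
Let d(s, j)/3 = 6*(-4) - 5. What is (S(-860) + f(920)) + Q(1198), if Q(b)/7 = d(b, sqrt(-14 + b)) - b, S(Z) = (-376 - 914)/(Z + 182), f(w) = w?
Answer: -912260/113 ≈ -8073.1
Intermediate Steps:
S(Z) = -1290/(182 + Z)
d(s, j) = -87 (d(s, j) = 3*(6*(-4) - 5) = 3*(-24 - 5) = 3*(-29) = -87)
Q(b) = -609 - 7*b (Q(b) = 7*(-87 - b) = -609 - 7*b)
(S(-860) + f(920)) + Q(1198) = (-1290/(182 - 860) + 920) + (-609 - 7*1198) = (-1290/(-678) + 920) + (-609 - 8386) = (-1290*(-1/678) + 920) - 8995 = (215/113 + 920) - 8995 = 104175/113 - 8995 = -912260/113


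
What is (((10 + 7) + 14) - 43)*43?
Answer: -516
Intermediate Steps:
(((10 + 7) + 14) - 43)*43 = ((17 + 14) - 43)*43 = (31 - 43)*43 = -12*43 = -516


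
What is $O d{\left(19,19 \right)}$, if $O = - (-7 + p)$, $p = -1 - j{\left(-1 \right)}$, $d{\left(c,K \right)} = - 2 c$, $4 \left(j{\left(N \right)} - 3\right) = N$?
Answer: $- \frac{817}{2} \approx -408.5$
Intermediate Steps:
$j{\left(N \right)} = 3 + \frac{N}{4}$
$p = - \frac{15}{4}$ ($p = -1 - \left(3 + \frac{1}{4} \left(-1\right)\right) = -1 - \left(3 - \frac{1}{4}\right) = -1 - \frac{11}{4} = - \frac{15}{4} \approx -3.75$)
$O = \frac{43}{4}$ ($O = - (-7 - \frac{15}{4}) = \left(-1\right) \left(- \frac{43}{4}\right) = \frac{43}{4} \approx 10.75$)
$O d{\left(19,19 \right)} = \frac{43 \left(\left(-2\right) 19\right)}{4} = \frac{43}{4} \left(-38\right) = - \frac{817}{2}$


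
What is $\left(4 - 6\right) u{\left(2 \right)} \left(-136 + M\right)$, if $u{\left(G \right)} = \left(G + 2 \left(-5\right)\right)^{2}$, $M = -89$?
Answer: $28800$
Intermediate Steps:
$u{\left(G \right)} = \left(-10 + G\right)^{2}$ ($u{\left(G \right)} = \left(G - 10\right)^{2} = \left(-10 + G\right)^{2}$)
$\left(4 - 6\right) u{\left(2 \right)} \left(-136 + M\right) = \left(4 - 6\right) \left(-10 + 2\right)^{2} \left(-136 - 89\right) = - 2 \left(-8\right)^{2} \left(-225\right) = \left(-2\right) 64 \left(-225\right) = \left(-128\right) \left(-225\right) = 28800$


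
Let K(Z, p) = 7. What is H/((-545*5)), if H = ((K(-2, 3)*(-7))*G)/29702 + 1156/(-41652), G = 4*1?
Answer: 5312413/421403436675 ≈ 1.2606e-5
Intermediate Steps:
G = 4
H = -5312413/154643463 (H = ((7*(-7))*4)/29702 + 1156/(-41652) = -49*4*(1/29702) + 1156*(-1/41652) = -196*1/29702 - 289/10413 = -98/14851 - 289/10413 = -5312413/154643463 ≈ -0.034353)
H/((-545*5)) = -5312413/(154643463*((-545*5))) = -5312413/154643463/(-2725) = -5312413/154643463*(-1/2725) = 5312413/421403436675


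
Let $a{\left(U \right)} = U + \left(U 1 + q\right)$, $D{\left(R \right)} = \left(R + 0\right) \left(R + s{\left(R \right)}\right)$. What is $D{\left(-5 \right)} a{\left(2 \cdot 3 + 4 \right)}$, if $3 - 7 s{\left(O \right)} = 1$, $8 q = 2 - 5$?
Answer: $\frac{25905}{56} \approx 462.59$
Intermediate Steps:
$q = - \frac{3}{8}$ ($q = \frac{2 - 5}{8} = \frac{1}{8} \left(-3\right) = - \frac{3}{8} \approx -0.375$)
$s{\left(O \right)} = \frac{2}{7}$ ($s{\left(O \right)} = \frac{3}{7} - \frac{1}{7} = \frac{2}{7}$)
$D{\left(R \right)} = R \left(\frac{2}{7} + R\right)$ ($D{\left(R \right)} = \left(R + 0\right) \left(R + \frac{2}{7}\right) = R \left(\frac{2}{7} + R\right)$)
$a{\left(U \right)} = - \frac{3}{8} + 2 U$ ($a{\left(U \right)} = U + \left(U 1 - \frac{3}{8}\right) = U + \left(U - \frac{3}{8}\right) = U + \left(- \frac{3}{8} + U\right) = - \frac{3}{8} + 2 U$)
$D{\left(-5 \right)} a{\left(2 \cdot 3 + 4 \right)} = \frac{1}{7} \left(-5\right) \left(2 + 7 \left(-5\right)\right) \left(- \frac{3}{8} + 2 \left(2 \cdot 3 + 4\right)\right) = \frac{1}{7} \left(-5\right) \left(2 - 35\right) \left(- \frac{3}{8} + 2 \left(6 + 4\right)\right) = \frac{1}{7} \left(-5\right) \left(-33\right) \left(- \frac{3}{8} + 2 \cdot 10\right) = \frac{165 \left(- \frac{3}{8} + 20\right)}{7} = \frac{165}{7} \cdot \frac{157}{8} = \frac{25905}{56}$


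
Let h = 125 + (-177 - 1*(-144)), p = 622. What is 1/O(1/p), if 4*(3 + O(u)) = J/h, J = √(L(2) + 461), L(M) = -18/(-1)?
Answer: -406272/1218337 - 368*√479/1218337 ≈ -0.34008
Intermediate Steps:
L(M) = 18 (L(M) = -18*(-1) = 18)
J = √479 (J = √(18 + 461) = √479 ≈ 21.886)
h = 92 (h = 125 + (-177 + 144) = 125 - 33 = 92)
O(u) = -3 + √479/368 (O(u) = -3 + (√479/92)/4 = -3 + √479/368)
1/O(1/p) = 1/(-3 + √479/368)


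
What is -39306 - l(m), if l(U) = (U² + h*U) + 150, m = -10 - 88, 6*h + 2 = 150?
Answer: -139928/3 ≈ -46643.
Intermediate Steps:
h = 74/3 (h = -⅓ + (⅙)*150 = -⅓ + 25 = 74/3 ≈ 24.667)
m = -98
l(U) = 150 + U² + 74*U/3 (l(U) = (U² + 74*U/3) + 150 = 150 + U² + 74*U/3)
-39306 - l(m) = -39306 - (150 + (-98)² + (74/3)*(-98)) = -39306 - (150 + 9604 - 7252/3) = -39306 - 1*22010/3 = -39306 - 22010/3 = -139928/3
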